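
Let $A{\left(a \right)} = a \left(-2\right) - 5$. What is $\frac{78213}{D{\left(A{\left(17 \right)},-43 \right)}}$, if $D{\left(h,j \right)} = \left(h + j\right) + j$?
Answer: $- \frac{78213}{125} \approx -625.7$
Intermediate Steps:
$A{\left(a \right)} = -5 - 2 a$ ($A{\left(a \right)} = - 2 a - 5 = -5 - 2 a$)
$D{\left(h,j \right)} = h + 2 j$
$\frac{78213}{D{\left(A{\left(17 \right)},-43 \right)}} = \frac{78213}{\left(-5 - 34\right) + 2 \left(-43\right)} = \frac{78213}{\left(-5 - 34\right) - 86} = \frac{78213}{-39 - 86} = \frac{78213}{-125} = 78213 \left(- \frac{1}{125}\right) = - \frac{78213}{125}$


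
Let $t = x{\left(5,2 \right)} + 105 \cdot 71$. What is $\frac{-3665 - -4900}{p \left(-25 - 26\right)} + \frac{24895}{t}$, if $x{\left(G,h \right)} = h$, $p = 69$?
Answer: $\frac{78396110}{26241183} \approx 2.9875$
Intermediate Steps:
$t = 7457$ ($t = 2 + 105 \cdot 71 = 2 + 7455 = 7457$)
$\frac{-3665 - -4900}{p \left(-25 - 26\right)} + \frac{24895}{t} = \frac{-3665 - -4900}{69 \left(-25 - 26\right)} + \frac{24895}{7457} = \frac{-3665 + 4900}{69 \left(-51\right)} + 24895 \cdot \frac{1}{7457} = \frac{1235}{-3519} + \frac{24895}{7457} = 1235 \left(- \frac{1}{3519}\right) + \frac{24895}{7457} = - \frac{1235}{3519} + \frac{24895}{7457} = \frac{78396110}{26241183}$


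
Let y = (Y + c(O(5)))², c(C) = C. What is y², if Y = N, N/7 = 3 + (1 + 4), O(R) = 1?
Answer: 10556001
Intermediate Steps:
N = 56 (N = 7*(3 + (1 + 4)) = 7*(3 + 5) = 7*8 = 56)
Y = 56
y = 3249 (y = (56 + 1)² = 57² = 3249)
y² = 3249² = 10556001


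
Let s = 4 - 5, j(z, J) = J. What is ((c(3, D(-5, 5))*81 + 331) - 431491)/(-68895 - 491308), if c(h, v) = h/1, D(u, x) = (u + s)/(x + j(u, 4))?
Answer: 430917/560203 ≈ 0.76922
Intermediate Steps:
s = -1
D(u, x) = (-1 + u)/(4 + x) (D(u, x) = (u - 1)/(x + 4) = (-1 + u)/(4 + x))
c(h, v) = h (c(h, v) = h*1 = h)
((c(3, D(-5, 5))*81 + 331) - 431491)/(-68895 - 491308) = ((3*81 + 331) - 431491)/(-68895 - 491308) = ((243 + 331) - 431491)/(-560203) = (574 - 431491)*(-1/560203) = -430917*(-1/560203) = 430917/560203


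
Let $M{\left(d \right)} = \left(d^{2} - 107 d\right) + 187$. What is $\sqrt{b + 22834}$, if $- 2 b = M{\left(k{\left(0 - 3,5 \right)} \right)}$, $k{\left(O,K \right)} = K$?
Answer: $\frac{\sqrt{91982}}{2} \approx 151.64$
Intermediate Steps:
$M{\left(d \right)} = 187 + d^{2} - 107 d$
$b = \frac{323}{2}$ ($b = - \frac{187 + 5^{2} - 535}{2} = - \frac{187 + 25 - 535}{2} = \left(- \frac{1}{2}\right) \left(-323\right) = \frac{323}{2} \approx 161.5$)
$\sqrt{b + 22834} = \sqrt{\frac{323}{2} + 22834} = \sqrt{\frac{45991}{2}} = \frac{\sqrt{91982}}{2}$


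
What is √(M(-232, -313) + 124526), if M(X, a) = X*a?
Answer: √197142 ≈ 444.01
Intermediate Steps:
√(M(-232, -313) + 124526) = √(-232*(-313) + 124526) = √(72616 + 124526) = √197142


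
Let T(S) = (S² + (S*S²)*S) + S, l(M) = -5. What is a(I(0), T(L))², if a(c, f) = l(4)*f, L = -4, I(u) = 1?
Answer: 1795600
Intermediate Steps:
T(S) = S + S² + S⁴ (T(S) = (S² + S³*S) + S = (S² + S⁴) + S = S + S² + S⁴)
a(c, f) = -5*f
a(I(0), T(L))² = (-(-20)*(1 - 4 + (-4)³))² = (-(-20)*(1 - 4 - 64))² = (-(-20)*(-67))² = (-5*268)² = (-1340)² = 1795600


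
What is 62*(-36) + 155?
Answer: -2077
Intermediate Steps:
62*(-36) + 155 = -2232 + 155 = -2077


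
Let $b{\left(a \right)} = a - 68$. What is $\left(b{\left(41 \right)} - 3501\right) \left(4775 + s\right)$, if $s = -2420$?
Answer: $-8308440$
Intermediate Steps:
$b{\left(a \right)} = -68 + a$
$\left(b{\left(41 \right)} - 3501\right) \left(4775 + s\right) = \left(\left(-68 + 41\right) - 3501\right) \left(4775 - 2420\right) = \left(-27 - 3501\right) 2355 = \left(-3528\right) 2355 = -8308440$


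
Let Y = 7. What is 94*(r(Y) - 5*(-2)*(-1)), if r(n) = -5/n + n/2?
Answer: -4747/7 ≈ -678.14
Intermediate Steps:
r(n) = n/2 - 5/n (r(n) = -5/n + n*(1/2) = -5/n + n/2 = n/2 - 5/n)
94*(r(Y) - 5*(-2)*(-1)) = 94*(((1/2)*7 - 5/7) - 5*(-2)*(-1)) = 94*((7/2 - 5*1/7) + 10*(-1)) = 94*((7/2 - 5/7) - 10) = 94*(39/14 - 10) = 94*(-101/14) = -4747/7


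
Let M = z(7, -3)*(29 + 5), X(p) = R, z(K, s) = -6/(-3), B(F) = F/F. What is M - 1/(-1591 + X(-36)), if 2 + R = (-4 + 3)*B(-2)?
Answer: 108393/1594 ≈ 68.001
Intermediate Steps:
B(F) = 1
z(K, s) = 2 (z(K, s) = -6*(-⅓) = 2)
R = -3 (R = -2 + (-4 + 3)*1 = -2 - 1*1 = -2 - 1 = -3)
X(p) = -3
M = 68 (M = 2*(29 + 5) = 2*34 = 68)
M - 1/(-1591 + X(-36)) = 68 - 1/(-1591 - 3) = 68 - 1/(-1594) = 68 - 1*(-1/1594) = 68 + 1/1594 = 108393/1594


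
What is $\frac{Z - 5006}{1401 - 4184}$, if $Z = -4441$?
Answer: $\frac{9447}{2783} \approx 3.3945$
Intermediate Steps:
$\frac{Z - 5006}{1401 - 4184} = \frac{-4441 - 5006}{1401 - 4184} = - \frac{9447}{-2783} = \left(-9447\right) \left(- \frac{1}{2783}\right) = \frac{9447}{2783}$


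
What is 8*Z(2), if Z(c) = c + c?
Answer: 32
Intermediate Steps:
Z(c) = 2*c
8*Z(2) = 8*(2*2) = 8*4 = 32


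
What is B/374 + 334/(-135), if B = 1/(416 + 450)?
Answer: -108177121/43724340 ≈ -2.4741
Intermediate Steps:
B = 1/866 ≈ 0.0011547
B/374 + 334/(-135) = (1/866)/374 + 334/(-135) = (1/866)*(1/374) + 334*(-1/135) = 1/323884 - 334/135 = -108177121/43724340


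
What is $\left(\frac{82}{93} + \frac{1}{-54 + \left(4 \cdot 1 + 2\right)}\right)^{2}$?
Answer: $\frac{182329}{246016} \approx 0.74113$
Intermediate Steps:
$\left(\frac{82}{93} + \frac{1}{-54 + \left(4 \cdot 1 + 2\right)}\right)^{2} = \left(82 \cdot \frac{1}{93} + \frac{1}{-54 + \left(4 + 2\right)}\right)^{2} = \left(\frac{82}{93} + \frac{1}{-54 + 6}\right)^{2} = \left(\frac{82}{93} + \frac{1}{-48}\right)^{2} = \left(\frac{82}{93} - \frac{1}{48}\right)^{2} = \left(\frac{427}{496}\right)^{2} = \frac{182329}{246016}$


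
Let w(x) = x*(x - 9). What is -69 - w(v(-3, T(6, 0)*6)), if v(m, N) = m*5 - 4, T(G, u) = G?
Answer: -601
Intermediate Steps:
v(m, N) = -4 + 5*m (v(m, N) = 5*m - 4 = -4 + 5*m)
w(x) = x*(-9 + x)
-69 - w(v(-3, T(6, 0)*6)) = -69 - (-4 + 5*(-3))*(-9 + (-4 + 5*(-3))) = -69 - (-4 - 15)*(-9 + (-4 - 15)) = -69 - (-19)*(-9 - 19) = -69 - (-19)*(-28) = -69 - 1*532 = -69 - 532 = -601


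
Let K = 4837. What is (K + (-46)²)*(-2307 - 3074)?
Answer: -37414093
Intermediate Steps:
(K + (-46)²)*(-2307 - 3074) = (4837 + (-46)²)*(-2307 - 3074) = (4837 + 2116)*(-5381) = 6953*(-5381) = -37414093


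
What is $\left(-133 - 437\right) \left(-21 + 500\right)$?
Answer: $-273030$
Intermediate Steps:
$\left(-133 - 437\right) \left(-21 + 500\right) = \left(-570\right) 479 = -273030$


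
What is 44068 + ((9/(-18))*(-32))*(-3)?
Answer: 44020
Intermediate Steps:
44068 + ((9/(-18))*(-32))*(-3) = 44068 + ((9*(-1/18))*(-32))*(-3) = 44068 - ½*(-32)*(-3) = 44068 + 16*(-3) = 44068 - 48 = 44020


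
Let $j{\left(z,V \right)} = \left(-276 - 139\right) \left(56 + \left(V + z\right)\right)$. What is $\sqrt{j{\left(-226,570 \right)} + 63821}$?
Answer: $i \sqrt{102179} \approx 319.65 i$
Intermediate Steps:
$j{\left(z,V \right)} = -23240 - 415 V - 415 z$ ($j{\left(z,V \right)} = - 415 \left(56 + V + z\right) = -23240 - 415 V - 415 z$)
$\sqrt{j{\left(-226,570 \right)} + 63821} = \sqrt{\left(-23240 - 236550 - -93790\right) + 63821} = \sqrt{\left(-23240 - 236550 + 93790\right) + 63821} = \sqrt{-166000 + 63821} = \sqrt{-102179} = i \sqrt{102179}$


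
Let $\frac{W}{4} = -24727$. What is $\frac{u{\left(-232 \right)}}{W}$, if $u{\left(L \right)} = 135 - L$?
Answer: $- \frac{367}{98908} \approx -0.0037105$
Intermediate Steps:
$W = -98908$ ($W = 4 \left(-24727\right) = -98908$)
$\frac{u{\left(-232 \right)}}{W} = \frac{135 - -232}{-98908} = \left(135 + 232\right) \left(- \frac{1}{98908}\right) = 367 \left(- \frac{1}{98908}\right) = - \frac{367}{98908}$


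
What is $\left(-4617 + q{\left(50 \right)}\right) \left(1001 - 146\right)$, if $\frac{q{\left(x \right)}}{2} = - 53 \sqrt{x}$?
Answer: $-3947535 - 453150 \sqrt{2} \approx -4.5884 \cdot 10^{6}$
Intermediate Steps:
$q{\left(x \right)} = - 106 \sqrt{x}$ ($q{\left(x \right)} = 2 \left(- 53 \sqrt{x}\right) = - 106 \sqrt{x}$)
$\left(-4617 + q{\left(50 \right)}\right) \left(1001 - 146\right) = \left(-4617 - 106 \sqrt{50}\right) \left(1001 - 146\right) = \left(-4617 - 106 \cdot 5 \sqrt{2}\right) 855 = \left(-4617 - 530 \sqrt{2}\right) 855 = -3947535 - 453150 \sqrt{2}$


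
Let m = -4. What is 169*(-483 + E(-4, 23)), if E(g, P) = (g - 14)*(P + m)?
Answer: -139425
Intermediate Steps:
E(g, P) = (-14 + g)*(-4 + P) (E(g, P) = (g - 14)*(P - 4) = (-14 + g)*(-4 + P))
169*(-483 + E(-4, 23)) = 169*(-483 + (56 - 14*23 - 4*(-4) + 23*(-4))) = 169*(-483 + (56 - 322 + 16 - 92)) = 169*(-483 - 342) = 169*(-825) = -139425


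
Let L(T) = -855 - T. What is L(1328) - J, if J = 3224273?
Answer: -3226456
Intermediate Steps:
L(1328) - J = (-855 - 1*1328) - 1*3224273 = (-855 - 1328) - 3224273 = -2183 - 3224273 = -3226456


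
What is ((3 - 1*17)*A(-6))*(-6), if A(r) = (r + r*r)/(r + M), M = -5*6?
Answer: -70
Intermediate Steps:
M = -30
A(r) = (r + r²)/(-30 + r) (A(r) = (r + r*r)/(r - 30) = (r + r²)/(-30 + r))
((3 - 1*17)*A(-6))*(-6) = ((3 - 1*17)*(-6*(1 - 6)/(-30 - 6)))*(-6) = ((3 - 17)*(-6*(-5)/(-36)))*(-6) = -(-84)*(-1)*(-5)/36*(-6) = -14*(-⅚)*(-6) = (35/3)*(-6) = -70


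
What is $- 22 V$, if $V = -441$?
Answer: $9702$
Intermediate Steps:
$- 22 V = \left(-22\right) \left(-441\right) = 9702$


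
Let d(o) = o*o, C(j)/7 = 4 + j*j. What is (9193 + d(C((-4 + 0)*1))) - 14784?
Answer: 14009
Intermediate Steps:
C(j) = 28 + 7*j² (C(j) = 7*(4 + j*j) = 7*(4 + j²) = 28 + 7*j²)
d(o) = o²
(9193 + d(C((-4 + 0)*1))) - 14784 = (9193 + (28 + 7*((-4 + 0)*1)²)²) - 14784 = (9193 + (28 + 7*(-4*1)²)²) - 14784 = (9193 + (28 + 7*(-4)²)²) - 14784 = (9193 + (28 + 7*16)²) - 14784 = (9193 + (28 + 112)²) - 14784 = (9193 + 140²) - 14784 = (9193 + 19600) - 14784 = 28793 - 14784 = 14009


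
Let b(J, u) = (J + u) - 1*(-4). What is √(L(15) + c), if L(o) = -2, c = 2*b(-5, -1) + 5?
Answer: I ≈ 1.0*I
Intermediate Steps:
b(J, u) = 4 + J + u (b(J, u) = (J + u) + 4 = 4 + J + u)
c = 1 (c = 2*(4 - 5 - 1) + 5 = 2*(-2) + 5 = -4 + 5 = 1)
√(L(15) + c) = √(-2 + 1) = √(-1) = I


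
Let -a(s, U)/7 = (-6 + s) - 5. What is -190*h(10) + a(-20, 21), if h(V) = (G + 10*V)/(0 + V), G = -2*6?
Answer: -1455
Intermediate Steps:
G = -12
a(s, U) = 77 - 7*s (a(s, U) = -7*((-6 + s) - 5) = -7*(-11 + s) = 77 - 7*s)
h(V) = (-12 + 10*V)/V (h(V) = (-12 + 10*V)/(0 + V) = (-12 + 10*V)/V)
-190*h(10) + a(-20, 21) = -190*(10 - 12/10) + (77 - 7*(-20)) = -190*(10 - 12*1/10) + (77 + 140) = -190*(10 - 6/5) + 217 = -190*44/5 + 217 = -1672 + 217 = -1455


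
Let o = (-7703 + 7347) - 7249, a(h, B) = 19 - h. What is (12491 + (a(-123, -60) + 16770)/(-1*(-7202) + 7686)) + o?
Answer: 9094960/1861 ≈ 4887.1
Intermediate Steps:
o = -7605 (o = -356 - 7249 = -7605)
(12491 + (a(-123, -60) + 16770)/(-1*(-7202) + 7686)) + o = (12491 + ((19 - 1*(-123)) + 16770)/(-1*(-7202) + 7686)) - 7605 = (12491 + ((19 + 123) + 16770)/(7202 + 7686)) - 7605 = (12491 + (142 + 16770)/14888) - 7605 = (12491 + 16912*(1/14888)) - 7605 = (12491 + 2114/1861) - 7605 = 23247865/1861 - 7605 = 9094960/1861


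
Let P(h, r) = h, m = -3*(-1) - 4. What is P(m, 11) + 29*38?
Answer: 1101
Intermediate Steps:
m = -1 (m = 3 - 4 = -1)
P(m, 11) + 29*38 = -1 + 29*38 = -1 + 1102 = 1101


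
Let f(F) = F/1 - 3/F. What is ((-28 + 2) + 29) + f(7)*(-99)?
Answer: -4533/7 ≈ -647.57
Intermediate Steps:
f(F) = F - 3/F (f(F) = F*1 - 3/F = F - 3/F)
((-28 + 2) + 29) + f(7)*(-99) = ((-28 + 2) + 29) + (7 - 3/7)*(-99) = (-26 + 29) + (7 - 3*⅐)*(-99) = 3 + (7 - 3/7)*(-99) = 3 + (46/7)*(-99) = 3 - 4554/7 = -4533/7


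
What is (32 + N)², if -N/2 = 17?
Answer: 4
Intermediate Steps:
N = -34 (N = -2*17 = -34)
(32 + N)² = (32 - 34)² = (-2)² = 4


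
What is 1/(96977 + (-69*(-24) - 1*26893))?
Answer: 1/71740 ≈ 1.3939e-5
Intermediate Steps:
1/(96977 + (-69*(-24) - 1*26893)) = 1/(96977 + (1656 - 26893)) = 1/(96977 - 25237) = 1/71740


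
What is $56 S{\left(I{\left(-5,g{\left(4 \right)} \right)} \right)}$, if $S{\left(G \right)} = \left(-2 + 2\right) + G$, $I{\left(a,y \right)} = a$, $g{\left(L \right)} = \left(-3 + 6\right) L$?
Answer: $-280$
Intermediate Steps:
$g{\left(L \right)} = 3 L$
$S{\left(G \right)} = G$ ($S{\left(G \right)} = 0 + G = G$)
$56 S{\left(I{\left(-5,g{\left(4 \right)} \right)} \right)} = 56 \left(-5\right) = -280$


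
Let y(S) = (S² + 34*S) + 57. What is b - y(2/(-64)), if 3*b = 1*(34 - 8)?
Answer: -145219/3072 ≈ -47.272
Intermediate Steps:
b = 26/3 (b = (1*(34 - 8))/3 = (1*26)/3 = (⅓)*26 = 26/3 ≈ 8.6667)
y(S) = 57 + S² + 34*S
b - y(2/(-64)) = 26/3 - (57 + (2/(-64))² + 34*(2/(-64))) = 26/3 - (57 + (2*(-1/64))² + 34*(2*(-1/64))) = 26/3 - (57 + (-1/32)² + 34*(-1/32)) = 26/3 - (57 + 1/1024 - 17/16) = 26/3 - 1*57281/1024 = 26/3 - 57281/1024 = -145219/3072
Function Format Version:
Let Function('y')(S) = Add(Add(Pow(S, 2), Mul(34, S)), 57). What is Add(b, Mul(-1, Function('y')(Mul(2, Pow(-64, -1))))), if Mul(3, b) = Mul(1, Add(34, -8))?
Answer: Rational(-145219, 3072) ≈ -47.272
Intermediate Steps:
b = Rational(26, 3) (b = Mul(Rational(1, 3), Mul(1, Add(34, -8))) = Mul(Rational(1, 3), Mul(1, 26)) = Mul(Rational(1, 3), 26) = Rational(26, 3) ≈ 8.6667)
Function('y')(S) = Add(57, Pow(S, 2), Mul(34, S))
Add(b, Mul(-1, Function('y')(Mul(2, Pow(-64, -1))))) = Add(Rational(26, 3), Mul(-1, Add(57, Pow(Mul(2, Pow(-64, -1)), 2), Mul(34, Mul(2, Pow(-64, -1)))))) = Add(Rational(26, 3), Mul(-1, Add(57, Pow(Mul(2, Rational(-1, 64)), 2), Mul(34, Mul(2, Rational(-1, 64)))))) = Add(Rational(26, 3), Mul(-1, Add(57, Pow(Rational(-1, 32), 2), Mul(34, Rational(-1, 32))))) = Add(Rational(26, 3), Mul(-1, Add(57, Rational(1, 1024), Rational(-17, 16)))) = Add(Rational(26, 3), Mul(-1, Rational(57281, 1024))) = Add(Rational(26, 3), Rational(-57281, 1024)) = Rational(-145219, 3072)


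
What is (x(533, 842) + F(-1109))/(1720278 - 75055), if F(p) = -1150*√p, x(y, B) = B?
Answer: 842/1645223 - 1150*I*√1109/1645223 ≈ 0.00051179 - 0.023278*I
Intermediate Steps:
(x(533, 842) + F(-1109))/(1720278 - 75055) = (842 - 1150*I*√1109)/(1720278 - 75055) = (842 - 1150*I*√1109)/1645223 = (842 - 1150*I*√1109)*(1/1645223) = 842/1645223 - 1150*I*√1109/1645223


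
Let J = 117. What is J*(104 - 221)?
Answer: -13689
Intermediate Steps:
J*(104 - 221) = 117*(104 - 221) = 117*(-117) = -13689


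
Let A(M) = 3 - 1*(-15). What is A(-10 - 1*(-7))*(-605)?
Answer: -10890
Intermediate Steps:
A(M) = 18 (A(M) = 3 + 15 = 18)
A(-10 - 1*(-7))*(-605) = 18*(-605) = -10890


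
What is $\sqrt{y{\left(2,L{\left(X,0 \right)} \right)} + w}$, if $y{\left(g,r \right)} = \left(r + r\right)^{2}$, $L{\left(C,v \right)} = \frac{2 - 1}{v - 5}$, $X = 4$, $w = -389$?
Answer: $\frac{i \sqrt{9721}}{5} \approx 19.719 i$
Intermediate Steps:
$L{\left(C,v \right)} = \frac{1}{-5 + v}$ ($L{\left(C,v \right)} = 1 \frac{1}{-5 + v} = \frac{1}{-5 + v}$)
$y{\left(g,r \right)} = 4 r^{2}$ ($y{\left(g,r \right)} = \left(2 r\right)^{2} = 4 r^{2}$)
$\sqrt{y{\left(2,L{\left(X,0 \right)} \right)} + w} = \sqrt{4 \left(\frac{1}{-5 + 0}\right)^{2} - 389} = \sqrt{4 \left(\frac{1}{-5}\right)^{2} - 389} = \sqrt{4 \left(- \frac{1}{5}\right)^{2} - 389} = \sqrt{4 \cdot \frac{1}{25} - 389} = \sqrt{\frac{4}{25} - 389} = \sqrt{- \frac{9721}{25}} = \frac{i \sqrt{9721}}{5}$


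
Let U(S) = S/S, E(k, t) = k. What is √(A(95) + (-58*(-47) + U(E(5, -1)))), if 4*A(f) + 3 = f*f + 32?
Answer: 3*√2218/2 ≈ 70.643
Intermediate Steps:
A(f) = 29/4 + f²/4 (A(f) = -¾ + (f*f + 32)/4 = -¾ + (f² + 32)/4 = -¾ + (32 + f²)/4 = -¾ + (8 + f²/4) = 29/4 + f²/4)
U(S) = 1
√(A(95) + (-58*(-47) + U(E(5, -1)))) = √((29/4 + (¼)*95²) + (-58*(-47) + 1)) = √((29/4 + (¼)*9025) + (2726 + 1)) = √((29/4 + 9025/4) + 2727) = √(4527/2 + 2727) = √(9981/2) = 3*√2218/2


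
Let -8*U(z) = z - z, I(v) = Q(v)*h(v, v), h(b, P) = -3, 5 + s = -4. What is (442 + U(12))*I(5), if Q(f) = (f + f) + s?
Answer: -1326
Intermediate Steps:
s = -9 (s = -5 - 4 = -9)
Q(f) = -9 + 2*f (Q(f) = (f + f) - 9 = 2*f - 9 = -9 + 2*f)
I(v) = 27 - 6*v (I(v) = (-9 + 2*v)*(-3) = 27 - 6*v)
U(z) = 0 (U(z) = -(z - z)/8 = -⅛*0 = 0)
(442 + U(12))*I(5) = (442 + 0)*(27 - 6*5) = 442*(27 - 30) = 442*(-3) = -1326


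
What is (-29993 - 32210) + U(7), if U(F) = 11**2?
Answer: -62082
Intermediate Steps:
U(F) = 121
(-29993 - 32210) + U(7) = (-29993 - 32210) + 121 = -62203 + 121 = -62082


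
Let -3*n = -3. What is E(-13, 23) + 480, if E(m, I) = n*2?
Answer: 482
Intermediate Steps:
n = 1 (n = -⅓*(-3) = 1)
E(m, I) = 2 (E(m, I) = 1*2 = 2)
E(-13, 23) + 480 = 2 + 480 = 482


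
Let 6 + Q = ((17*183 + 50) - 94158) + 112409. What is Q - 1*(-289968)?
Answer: 311374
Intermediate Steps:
Q = 21406 (Q = -6 + (((17*183 + 50) - 94158) + 112409) = -6 + (((3111 + 50) - 94158) + 112409) = -6 + ((3161 - 94158) + 112409) = -6 + (-90997 + 112409) = -6 + 21412 = 21406)
Q - 1*(-289968) = 21406 - 1*(-289968) = 21406 + 289968 = 311374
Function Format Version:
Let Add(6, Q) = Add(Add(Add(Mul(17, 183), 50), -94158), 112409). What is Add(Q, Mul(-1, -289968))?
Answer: 311374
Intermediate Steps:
Q = 21406 (Q = Add(-6, Add(Add(Add(Mul(17, 183), 50), -94158), 112409)) = Add(-6, Add(Add(Add(3111, 50), -94158), 112409)) = Add(-6, Add(Add(3161, -94158), 112409)) = Add(-6, Add(-90997, 112409)) = Add(-6, 21412) = 21406)
Add(Q, Mul(-1, -289968)) = Add(21406, Mul(-1, -289968)) = Add(21406, 289968) = 311374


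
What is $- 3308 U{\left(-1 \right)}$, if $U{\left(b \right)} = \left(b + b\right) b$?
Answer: $-6616$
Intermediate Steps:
$U{\left(b \right)} = 2 b^{2}$ ($U{\left(b \right)} = 2 b b = 2 b^{2}$)
$- 3308 U{\left(-1 \right)} = - 3308 \cdot 2 \left(-1\right)^{2} = - 3308 \cdot 2 \cdot 1 = \left(-3308\right) 2 = -6616$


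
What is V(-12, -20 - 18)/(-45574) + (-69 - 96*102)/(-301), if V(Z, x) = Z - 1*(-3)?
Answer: 449407923/13717774 ≈ 32.761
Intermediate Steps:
V(Z, x) = 3 + Z (V(Z, x) = Z + 3 = 3 + Z)
V(-12, -20 - 18)/(-45574) + (-69 - 96*102)/(-301) = (3 - 12)/(-45574) + (-69 - 96*102)/(-301) = -9*(-1/45574) + (-69 - 9792)*(-1/301) = 9/45574 - 9861*(-1/301) = 9/45574 + 9861/301 = 449407923/13717774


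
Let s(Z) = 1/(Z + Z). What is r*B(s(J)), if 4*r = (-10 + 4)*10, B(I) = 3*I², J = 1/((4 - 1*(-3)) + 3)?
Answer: -1125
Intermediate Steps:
J = ⅒ (J = 1/((4 + 3) + 3) = 1/(7 + 3) = 1/10 = ⅒ ≈ 0.10000)
s(Z) = 1/(2*Z)
r = -15 (r = ((-10 + 4)*10)/4 = (-6*10)/4 = (¼)*(-60) = -15)
r*B(s(J)) = -45*(1/(2*(⅒)))² = -45*((½)*10)² = -45*5² = -45*25 = -15*75 = -1125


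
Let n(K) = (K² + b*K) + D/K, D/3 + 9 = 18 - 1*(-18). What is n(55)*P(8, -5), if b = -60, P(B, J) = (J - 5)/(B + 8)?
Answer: 3761/22 ≈ 170.95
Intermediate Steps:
P(B, J) = (-5 + J)/(8 + B)
D = 81 (D = -27 + 3*(18 - 1*(-18)) = -27 + 3*(18 + 18) = -27 + 3*36 = -27 + 108 = 81)
n(K) = K² - 60*K + 81/K (n(K) = (K² - 60*K) + 81/K = K² - 60*K + 81/K)
n(55)*P(8, -5) = ((81 + 55²*(-60 + 55))/55)*((-5 - 5)/(8 + 8)) = ((81 + 3025*(-5))/55)*(-10/16) = ((81 - 15125)/55)*((1/16)*(-10)) = ((1/55)*(-15044))*(-5/8) = -15044/55*(-5/8) = 3761/22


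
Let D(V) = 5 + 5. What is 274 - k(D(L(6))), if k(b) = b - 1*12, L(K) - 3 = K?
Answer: 276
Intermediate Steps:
L(K) = 3 + K
D(V) = 10
k(b) = -12 + b (k(b) = b - 12 = -12 + b)
274 - k(D(L(6))) = 274 - (-12 + 10) = 274 - 1*(-2) = 274 + 2 = 276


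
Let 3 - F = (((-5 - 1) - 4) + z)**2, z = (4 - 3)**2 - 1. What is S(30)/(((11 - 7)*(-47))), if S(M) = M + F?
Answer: 67/188 ≈ 0.35638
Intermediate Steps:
z = 0 (z = 1**2 - 1 = 1 - 1 = 0)
F = -97 (F = 3 - (((-5 - 1) - 4) + 0)**2 = 3 - ((-6 - 4) + 0)**2 = 3 - (-10 + 0)**2 = 3 - 1*(-10)**2 = 3 - 1*100 = 3 - 100 = -97)
S(M) = -97 + M (S(M) = M - 97 = -97 + M)
S(30)/(((11 - 7)*(-47))) = (-97 + 30)/(((11 - 7)*(-47))) = -67/(4*(-47)) = -67/(-188) = -67*(-1/188) = 67/188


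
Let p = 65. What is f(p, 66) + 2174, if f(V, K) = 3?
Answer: 2177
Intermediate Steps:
f(p, 66) + 2174 = 3 + 2174 = 2177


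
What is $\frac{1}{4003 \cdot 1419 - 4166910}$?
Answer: $\frac{1}{1513347} \approx 6.6079 \cdot 10^{-7}$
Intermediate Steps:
$\frac{1}{4003 \cdot 1419 - 4166910} = \frac{1}{5680257 - 4166910} = \frac{1}{1513347}$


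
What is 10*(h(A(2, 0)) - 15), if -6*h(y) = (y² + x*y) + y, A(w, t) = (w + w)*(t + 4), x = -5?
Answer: -470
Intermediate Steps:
A(w, t) = 2*w*(4 + t) (A(w, t) = (2*w)*(4 + t) = 2*w*(4 + t))
h(y) = -y²/6 + 2*y/3 (h(y) = -((y² - 5*y) + y)/6 = -(y² - 4*y)/6 = -y²/6 + 2*y/3)
10*(h(A(2, 0)) - 15) = 10*((2*2*(4 + 0))*(4 - 2*2*(4 + 0))/6 - 15) = 10*((2*2*4)*(4 - 2*2*4)/6 - 15) = 10*((⅙)*16*(4 - 1*16) - 15) = 10*((⅙)*16*(4 - 16) - 15) = 10*((⅙)*16*(-12) - 15) = 10*(-32 - 15) = 10*(-47) = -470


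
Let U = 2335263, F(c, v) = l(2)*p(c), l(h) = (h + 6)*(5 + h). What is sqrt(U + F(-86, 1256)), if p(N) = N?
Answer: sqrt(2330447) ≈ 1526.6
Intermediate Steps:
l(h) = (5 + h)*(6 + h) (l(h) = (6 + h)*(5 + h) = (5 + h)*(6 + h))
F(c, v) = 56*c (F(c, v) = (30 + 2**2 + 11*2)*c = (30 + 4 + 22)*c = 56*c)
sqrt(U + F(-86, 1256)) = sqrt(2335263 + 56*(-86)) = sqrt(2335263 - 4816) = sqrt(2330447)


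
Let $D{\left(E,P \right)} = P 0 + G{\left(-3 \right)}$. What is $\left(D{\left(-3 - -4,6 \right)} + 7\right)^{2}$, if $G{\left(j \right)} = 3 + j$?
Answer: $49$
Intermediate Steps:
$D{\left(E,P \right)} = 0$ ($D{\left(E,P \right)} = P 0 + \left(3 - 3\right) = 0 + 0 = 0$)
$\left(D{\left(-3 - -4,6 \right)} + 7\right)^{2} = \left(0 + 7\right)^{2} = 7^{2} = 49$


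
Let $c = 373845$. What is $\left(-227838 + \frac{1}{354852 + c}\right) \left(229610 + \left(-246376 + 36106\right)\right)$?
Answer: $- \frac{3210920929423900}{728697} \approx -4.4064 \cdot 10^{9}$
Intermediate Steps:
$\left(-227838 + \frac{1}{354852 + c}\right) \left(229610 + \left(-246376 + 36106\right)\right) = \left(-227838 + \frac{1}{354852 + 373845}\right) \left(229610 + \left(-246376 + 36106\right)\right) = \left(-227838 + \frac{1}{728697}\right) \left(229610 - 210270\right) = \left(-227838 + \frac{1}{728697}\right) 19340 = \left(- \frac{166024867085}{728697}\right) 19340 = - \frac{3210920929423900}{728697}$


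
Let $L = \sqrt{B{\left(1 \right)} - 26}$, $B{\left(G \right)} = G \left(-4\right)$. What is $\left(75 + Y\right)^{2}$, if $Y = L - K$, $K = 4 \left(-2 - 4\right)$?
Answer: $\left(99 + i \sqrt{30}\right)^{2} \approx 9771.0 + 1084.5 i$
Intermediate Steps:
$B{\left(G \right)} = - 4 G$
$L = i \sqrt{30}$ ($L = \sqrt{\left(-4\right) 1 - 26} = \sqrt{-4 - 26} = \sqrt{-30} = i \sqrt{30} \approx 5.4772 i$)
$K = -24$ ($K = 4 \left(-6\right) = -24$)
$Y = 24 + i \sqrt{30}$ ($Y = i \sqrt{30} - -24 = i \sqrt{30} + 24 = 24 + i \sqrt{30} \approx 24.0 + 5.4772 i$)
$\left(75 + Y\right)^{2} = \left(75 + \left(24 + i \sqrt{30}\right)\right)^{2} = \left(99 + i \sqrt{30}\right)^{2}$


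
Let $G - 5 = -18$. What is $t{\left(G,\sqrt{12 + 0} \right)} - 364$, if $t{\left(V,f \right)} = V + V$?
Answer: $-390$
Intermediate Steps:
$G = -13$ ($G = 5 - 18 = -13$)
$t{\left(V,f \right)} = 2 V$
$t{\left(G,\sqrt{12 + 0} \right)} - 364 = 2 \left(-13\right) - 364 = -26 - 364 = -390$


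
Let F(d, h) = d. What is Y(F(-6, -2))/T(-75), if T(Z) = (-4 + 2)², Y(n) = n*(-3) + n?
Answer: 3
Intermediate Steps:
Y(n) = -2*n (Y(n) = -3*n + n = -2*n)
T(Z) = 4 (T(Z) = (-2)² = 4)
Y(F(-6, -2))/T(-75) = -2*(-6)/4 = 12*(¼) = 3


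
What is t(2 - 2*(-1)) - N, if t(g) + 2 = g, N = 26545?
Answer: -26543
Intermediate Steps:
t(g) = -2 + g
t(2 - 2*(-1)) - N = (-2 + (2 - 2*(-1))) - 1*26545 = (-2 + (2 + 2)) - 26545 = (-2 + 4) - 26545 = 2 - 26545 = -26543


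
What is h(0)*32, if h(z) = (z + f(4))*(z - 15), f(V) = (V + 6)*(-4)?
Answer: 19200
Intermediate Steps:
f(V) = -24 - 4*V (f(V) = (6 + V)*(-4) = -24 - 4*V)
h(z) = (-40 + z)*(-15 + z) (h(z) = (z + (-24 - 4*4))*(z - 15) = (z + (-24 - 16))*(-15 + z) = (z - 40)*(-15 + z) = (-40 + z)*(-15 + z))
h(0)*32 = (600 + 0² - 55*0)*32 = (600 + 0 + 0)*32 = 600*32 = 19200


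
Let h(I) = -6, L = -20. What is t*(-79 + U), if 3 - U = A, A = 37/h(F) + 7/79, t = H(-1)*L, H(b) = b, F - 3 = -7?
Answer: -331430/237 ≈ -1398.4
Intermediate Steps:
F = -4 (F = 3 - 7 = -4)
t = 20 (t = -1*(-20) = 20)
A = -2881/474 (A = 37/(-6) + 7/79 = 37*(-1/6) + 7*(1/79) = -37/6 + 7/79 = -2881/474 ≈ -6.0781)
U = 4303/474 (U = 3 - 1*(-2881/474) = 3 + 2881/474 = 4303/474 ≈ 9.0781)
t*(-79 + U) = 20*(-79 + 4303/474) = 20*(-33143/474) = -331430/237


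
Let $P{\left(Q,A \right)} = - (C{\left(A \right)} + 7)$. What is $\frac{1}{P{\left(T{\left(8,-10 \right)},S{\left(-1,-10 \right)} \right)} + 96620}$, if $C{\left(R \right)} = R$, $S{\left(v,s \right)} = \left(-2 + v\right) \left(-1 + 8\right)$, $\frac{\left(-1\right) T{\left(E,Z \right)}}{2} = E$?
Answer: $\frac{1}{96634} \approx 1.0348 \cdot 10^{-5}$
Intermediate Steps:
$T{\left(E,Z \right)} = - 2 E$
$S{\left(v,s \right)} = -14 + 7 v$ ($S{\left(v,s \right)} = \left(-2 + v\right) 7 = -14 + 7 v$)
$P{\left(Q,A \right)} = -7 - A$ ($P{\left(Q,A \right)} = - (A + 7) = - (7 + A) = -7 - A$)
$\frac{1}{P{\left(T{\left(8,-10 \right)},S{\left(-1,-10 \right)} \right)} + 96620} = \frac{1}{\left(-7 - \left(-14 + 7 \left(-1\right)\right)\right) + 96620} = \frac{1}{\left(-7 - \left(-14 - 7\right)\right) + 96620} = \frac{1}{\left(-7 - -21\right) + 96620} = \frac{1}{\left(-7 + 21\right) + 96620} = \frac{1}{14 + 96620} = \frac{1}{96634}$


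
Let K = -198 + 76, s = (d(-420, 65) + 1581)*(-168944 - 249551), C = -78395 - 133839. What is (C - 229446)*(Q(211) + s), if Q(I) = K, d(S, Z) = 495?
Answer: 383729703326560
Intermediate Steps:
C = -212234
s = -868795620 (s = (495 + 1581)*(-168944 - 249551) = 2076*(-418495) = -868795620)
K = -122
Q(I) = -122
(C - 229446)*(Q(211) + s) = (-212234 - 229446)*(-122 - 868795620) = -441680*(-868795742) = 383729703326560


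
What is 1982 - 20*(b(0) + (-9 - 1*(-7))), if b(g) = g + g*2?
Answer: 2022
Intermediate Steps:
b(g) = 3*g (b(g) = g + 2*g = 3*g)
1982 - 20*(b(0) + (-9 - 1*(-7))) = 1982 - 20*(3*0 + (-9 - 1*(-7))) = 1982 - 20*(0 + (-9 + 7)) = 1982 - 20*(0 - 2) = 1982 - 20*(-2) = 1982 - 1*(-40) = 1982 + 40 = 2022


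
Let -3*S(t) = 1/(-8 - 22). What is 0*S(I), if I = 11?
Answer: 0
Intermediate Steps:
S(t) = 1/90 (S(t) = -1/(3*(-8 - 22)) = -⅓/(-30) = -⅓*(-1/30) = 1/90)
0*S(I) = 0*(1/90) = 0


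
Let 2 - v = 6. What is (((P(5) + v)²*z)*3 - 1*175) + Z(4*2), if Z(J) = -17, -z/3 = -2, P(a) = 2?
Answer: -120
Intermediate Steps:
z = 6 (z = -3*(-2) = 6)
v = -4 (v = 2 - 1*6 = 2 - 6 = -4)
(((P(5) + v)²*z)*3 - 1*175) + Z(4*2) = (((2 - 4)²*6)*3 - 1*175) - 17 = (((-2)²*6)*3 - 175) - 17 = ((4*6)*3 - 175) - 17 = (24*3 - 175) - 17 = (72 - 175) - 17 = -103 - 17 = -120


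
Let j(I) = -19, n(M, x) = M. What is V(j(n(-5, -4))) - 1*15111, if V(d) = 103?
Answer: -15008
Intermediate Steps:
V(j(n(-5, -4))) - 1*15111 = 103 - 1*15111 = 103 - 15111 = -15008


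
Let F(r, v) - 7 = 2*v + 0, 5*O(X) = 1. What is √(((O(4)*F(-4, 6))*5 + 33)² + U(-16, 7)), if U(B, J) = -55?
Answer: √2649 ≈ 51.468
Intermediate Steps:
O(X) = ⅕ (O(X) = (⅕)*1 = ⅕)
F(r, v) = 7 + 2*v (F(r, v) = 7 + (2*v + 0) = 7 + 2*v)
√(((O(4)*F(-4, 6))*5 + 33)² + U(-16, 7)) = √((((7 + 2*6)/5)*5 + 33)² - 55) = √((((7 + 12)/5)*5 + 33)² - 55) = √((((⅕)*19)*5 + 33)² - 55) = √(((19/5)*5 + 33)² - 55) = √((19 + 33)² - 55) = √(52² - 55) = √(2704 - 55) = √2649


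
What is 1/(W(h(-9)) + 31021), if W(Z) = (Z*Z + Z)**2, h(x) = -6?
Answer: 1/31921 ≈ 3.1327e-5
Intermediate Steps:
W(Z) = (Z + Z**2)**2 (W(Z) = (Z**2 + Z)**2 = (Z + Z**2)**2)
1/(W(h(-9)) + 31021) = 1/((-6)**2*(1 - 6)**2 + 31021) = 1/(36*(-5)**2 + 31021) = 1/(36*25 + 31021) = 1/(900 + 31021) = 1/31921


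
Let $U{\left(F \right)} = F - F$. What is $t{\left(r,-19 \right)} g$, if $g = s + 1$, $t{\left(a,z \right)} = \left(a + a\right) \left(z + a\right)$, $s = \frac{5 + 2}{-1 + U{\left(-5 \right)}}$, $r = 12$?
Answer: $1008$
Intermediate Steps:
$U{\left(F \right)} = 0$
$s = -7$ ($s = \frac{5 + 2}{-1 + 0} = \frac{7}{-1} = 7 \left(-1\right) = -7$)
$t{\left(a,z \right)} = 2 a \left(a + z\right)$
$g = -6$ ($g = -7 + 1 = -6$)
$t{\left(r,-19 \right)} g = 2 \cdot 12 \left(12 - 19\right) \left(-6\right) = 2 \cdot 12 \left(-7\right) \left(-6\right) = \left(-168\right) \left(-6\right) = 1008$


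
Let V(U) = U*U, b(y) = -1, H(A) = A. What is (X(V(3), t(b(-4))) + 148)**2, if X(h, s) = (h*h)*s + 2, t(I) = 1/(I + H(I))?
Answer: 47961/4 ≈ 11990.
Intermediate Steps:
t(I) = 1/(2*I) (t(I) = 1/(I + I) = 1/(2*I))
V(U) = U**2
X(h, s) = 2 + s*h**2 (X(h, s) = h**2*s + 2 = s*h**2 + 2 = 2 + s*h**2)
(X(V(3), t(b(-4))) + 148)**2 = ((2 + ((1/2)/(-1))*(3**2)**2) + 148)**2 = ((2 + ((1/2)*(-1))*9**2) + 148)**2 = ((2 - 1/2*81) + 148)**2 = ((2 - 81/2) + 148)**2 = (-77/2 + 148)**2 = (219/2)**2 = 47961/4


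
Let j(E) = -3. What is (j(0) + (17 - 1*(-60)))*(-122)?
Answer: -9028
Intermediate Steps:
(j(0) + (17 - 1*(-60)))*(-122) = (-3 + (17 - 1*(-60)))*(-122) = (-3 + (17 + 60))*(-122) = (-3 + 77)*(-122) = 74*(-122) = -9028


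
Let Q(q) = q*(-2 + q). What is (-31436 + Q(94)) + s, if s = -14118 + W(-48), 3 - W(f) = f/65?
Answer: -2398647/65 ≈ -36902.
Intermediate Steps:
W(f) = 3 - f/65
s = -917427/65 (s = -14118 + (3 - 1/65*(-48)) = -14118 + (3 + 48/65) = -14118 + 243/65 = -917427/65 ≈ -14114.)
(-31436 + Q(94)) + s = (-31436 + 94*(-2 + 94)) - 917427/65 = (-31436 + 94*92) - 917427/65 = (-31436 + 8648) - 917427/65 = -22788 - 917427/65 = -2398647/65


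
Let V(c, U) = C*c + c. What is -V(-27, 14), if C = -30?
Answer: -783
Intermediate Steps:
V(c, U) = -29*c (V(c, U) = -30*c + c = -29*c)
-V(-27, 14) = -(-29)*(-27) = -1*783 = -783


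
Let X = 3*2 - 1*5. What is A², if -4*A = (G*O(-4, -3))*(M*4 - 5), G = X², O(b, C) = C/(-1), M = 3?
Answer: 441/16 ≈ 27.563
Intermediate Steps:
X = 1 (X = 6 - 5 = 1)
O(b, C) = -C (O(b, C) = C*(-1) = -C)
G = 1 (G = 1² = 1)
A = -21/4 (A = -1*(-1*(-3))*(3*4 - 5)/4 = -1*3*(12 - 5)/4 = -3*7/4 = -¼*21 = -21/4 ≈ -5.2500)
A² = (-21/4)² = 441/16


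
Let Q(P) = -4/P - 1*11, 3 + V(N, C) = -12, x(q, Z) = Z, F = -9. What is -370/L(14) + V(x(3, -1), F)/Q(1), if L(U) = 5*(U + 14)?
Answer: -23/14 ≈ -1.6429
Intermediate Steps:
V(N, C) = -15 (V(N, C) = -3 - 12 = -15)
L(U) = 70 + 5*U (L(U) = 5*(14 + U) = 70 + 5*U)
Q(P) = -11 - 4/P (Q(P) = -4/P - 11 = -11 - 4/P)
-370/L(14) + V(x(3, -1), F)/Q(1) = -370/(70 + 5*14) - 15/(-11 - 4/1) = -370/(70 + 70) - 15/(-11 - 4*1) = -370/140 - 15/(-11 - 4) = -370*1/140 - 15/(-15) = -37/14 - 15*(-1/15) = -37/14 + 1 = -23/14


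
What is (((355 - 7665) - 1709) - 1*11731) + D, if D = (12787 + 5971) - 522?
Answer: -2514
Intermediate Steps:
D = 18236 (D = 18758 - 522 = 18236)
(((355 - 7665) - 1709) - 1*11731) + D = (((355 - 7665) - 1709) - 1*11731) + 18236 = ((-7310 - 1709) - 11731) + 18236 = (-9019 - 11731) + 18236 = -20750 + 18236 = -2514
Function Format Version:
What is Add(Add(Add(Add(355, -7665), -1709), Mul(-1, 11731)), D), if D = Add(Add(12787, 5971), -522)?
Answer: -2514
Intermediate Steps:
D = 18236 (D = Add(18758, -522) = 18236)
Add(Add(Add(Add(355, -7665), -1709), Mul(-1, 11731)), D) = Add(Add(Add(Add(355, -7665), -1709), Mul(-1, 11731)), 18236) = Add(Add(Add(-7310, -1709), -11731), 18236) = Add(Add(-9019, -11731), 18236) = Add(-20750, 18236) = -2514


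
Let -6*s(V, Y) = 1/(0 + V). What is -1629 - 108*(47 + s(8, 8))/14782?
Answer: -96339807/59128 ≈ -1629.3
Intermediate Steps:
s(V, Y) = -1/(6*V) (s(V, Y) = -1/(6*(0 + V)) = -1/(6*V))
-1629 - 108*(47 + s(8, 8))/14782 = -1629 - 108*(47 - 1/6/8)/14782 = -1629 - 108*(47 - 1/6*1/8)*(1/14782) = -1629 - 108*(47 - 1/48)*(1/14782) = -1629 - 108*2255/48*(1/14782) = -1629 - 20295/4*1/14782 = -1629 - 20295/59128 = -96339807/59128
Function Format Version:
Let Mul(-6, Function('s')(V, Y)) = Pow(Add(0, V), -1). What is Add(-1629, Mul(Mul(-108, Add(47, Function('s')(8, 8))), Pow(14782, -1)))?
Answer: Rational(-96339807, 59128) ≈ -1629.3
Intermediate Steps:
Function('s')(V, Y) = Mul(Rational(-1, 6), Pow(V, -1)) (Function('s')(V, Y) = Mul(Rational(-1, 6), Pow(Add(0, V), -1)) = Mul(Rational(-1, 6), Pow(V, -1)))
Add(-1629, Mul(Mul(-108, Add(47, Function('s')(8, 8))), Pow(14782, -1))) = Add(-1629, Mul(Mul(-108, Add(47, Mul(Rational(-1, 6), Pow(8, -1)))), Pow(14782, -1))) = Add(-1629, Mul(Mul(-108, Add(47, Mul(Rational(-1, 6), Rational(1, 8)))), Rational(1, 14782))) = Add(-1629, Mul(Mul(-108, Add(47, Rational(-1, 48))), Rational(1, 14782))) = Add(-1629, Mul(Mul(-108, Rational(2255, 48)), Rational(1, 14782))) = Add(-1629, Mul(Rational(-20295, 4), Rational(1, 14782))) = Add(-1629, Rational(-20295, 59128)) = Rational(-96339807, 59128)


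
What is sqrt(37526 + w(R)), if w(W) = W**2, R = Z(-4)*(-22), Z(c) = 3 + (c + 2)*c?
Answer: sqrt(96090) ≈ 309.98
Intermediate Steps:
Z(c) = 3 + c*(2 + c) (Z(c) = 3 + (2 + c)*c = 3 + c*(2 + c))
R = -242 (R = (3 + (-4)**2 + 2*(-4))*(-22) = (3 + 16 - 8)*(-22) = 11*(-22) = -242)
sqrt(37526 + w(R)) = sqrt(37526 + (-242)**2) = sqrt(37526 + 58564) = sqrt(96090)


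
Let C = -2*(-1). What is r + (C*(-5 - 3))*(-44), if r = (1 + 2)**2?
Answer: 713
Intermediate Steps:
C = 2
r = 9 (r = 3**2 = 9)
r + (C*(-5 - 3))*(-44) = 9 + (2*(-5 - 3))*(-44) = 9 + (2*(-8))*(-44) = 9 - 16*(-44) = 9 + 704 = 713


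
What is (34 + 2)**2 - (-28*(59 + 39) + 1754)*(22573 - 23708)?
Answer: -1122354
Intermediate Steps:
(34 + 2)**2 - (-28*(59 + 39) + 1754)*(22573 - 23708) = 36**2 - (-28*98 + 1754)*(-1135) = 1296 - (-2744 + 1754)*(-1135) = 1296 - (-990)*(-1135) = 1296 - 1*1123650 = 1296 - 1123650 = -1122354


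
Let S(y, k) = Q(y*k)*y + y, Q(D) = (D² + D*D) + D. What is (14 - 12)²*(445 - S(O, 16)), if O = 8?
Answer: -1050924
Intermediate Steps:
Q(D) = D + 2*D² (Q(D) = (D² + D²) + D = 2*D² + D = D + 2*D²)
S(y, k) = y + k*y²*(1 + 2*k*y) (S(y, k) = ((y*k)*(1 + 2*(y*k)))*y + y = ((k*y)*(1 + 2*(k*y)))*y + y = ((k*y)*(1 + 2*k*y))*y + y = (k*y*(1 + 2*k*y))*y + y = k*y²*(1 + 2*k*y) + y = y + k*y²*(1 + 2*k*y))
(14 - 12)²*(445 - S(O, 16)) = (14 - 12)²*(445 - 8*(1 + 16*8*(1 + 2*16*8))) = 2²*(445 - 8*(1 + 16*8*(1 + 256))) = 4*(445 - 8*(1 + 16*8*257)) = 4*(445 - 8*(1 + 32896)) = 4*(445 - 8*32897) = 4*(445 - 1*263176) = 4*(445 - 263176) = 4*(-262731) = -1050924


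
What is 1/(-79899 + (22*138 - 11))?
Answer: -1/76874 ≈ -1.3008e-5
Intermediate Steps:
1/(-79899 + (22*138 - 11)) = 1/(-79899 + (3036 - 11)) = 1/(-79899 + 3025) = 1/(-76874) = -1/76874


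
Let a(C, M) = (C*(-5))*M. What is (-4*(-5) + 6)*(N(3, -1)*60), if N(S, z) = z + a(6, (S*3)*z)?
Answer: 419640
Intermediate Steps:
a(C, M) = -5*C*M (a(C, M) = (-5*C)*M = -5*C*M)
N(S, z) = z - 90*S*z (N(S, z) = z - 5*6*(S*3)*z = z - 5*6*(3*S)*z = z - 5*6*3*S*z = z - 90*S*z)
(-4*(-5) + 6)*(N(3, -1)*60) = (-4*(-5) + 6)*(-(1 - 90*3)*60) = (20 + 6)*(-(1 - 270)*60) = 26*(-1*(-269)*60) = 26*(269*60) = 26*16140 = 419640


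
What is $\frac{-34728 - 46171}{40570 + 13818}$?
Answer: $- \frac{80899}{54388} \approx -1.4874$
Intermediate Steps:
$\frac{-34728 - 46171}{40570 + 13818} = - \frac{80899}{54388}$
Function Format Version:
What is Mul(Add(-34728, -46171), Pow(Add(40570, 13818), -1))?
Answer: Rational(-80899, 54388) ≈ -1.4874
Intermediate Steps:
Mul(Add(-34728, -46171), Pow(Add(40570, 13818), -1)) = Mul(-80899, Pow(54388, -1)) = Mul(-80899, Rational(1, 54388)) = Rational(-80899, 54388)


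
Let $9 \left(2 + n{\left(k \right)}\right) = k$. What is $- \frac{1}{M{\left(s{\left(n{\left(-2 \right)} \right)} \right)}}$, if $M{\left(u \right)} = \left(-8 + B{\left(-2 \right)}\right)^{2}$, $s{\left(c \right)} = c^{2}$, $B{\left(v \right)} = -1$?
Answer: $- \frac{1}{81} \approx -0.012346$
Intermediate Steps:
$n{\left(k \right)} = -2 + \frac{k}{9}$
$M{\left(u \right)} = 81$ ($M{\left(u \right)} = \left(-8 - 1\right)^{2} = \left(-9\right)^{2} = 81$)
$- \frac{1}{M{\left(s{\left(n{\left(-2 \right)} \right)} \right)}} = - \frac{1}{81}$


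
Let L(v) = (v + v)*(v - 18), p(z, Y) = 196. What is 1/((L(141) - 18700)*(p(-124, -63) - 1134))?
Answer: -1/14994868 ≈ -6.6689e-8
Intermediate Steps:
L(v) = 2*v*(-18 + v) (L(v) = (2*v)*(-18 + v) = 2*v*(-18 + v))
1/((L(141) - 18700)*(p(-124, -63) - 1134)) = 1/((2*141*(-18 + 141) - 18700)*(196 - 1134)) = 1/((2*141*123 - 18700)*(-938)) = 1/((34686 - 18700)*(-938)) = 1/(15986*(-938)) = 1/(-14994868) = -1/14994868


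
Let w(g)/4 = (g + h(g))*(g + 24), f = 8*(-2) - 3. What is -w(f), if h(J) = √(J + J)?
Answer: 380 - 20*I*√38 ≈ 380.0 - 123.29*I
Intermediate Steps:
h(J) = √2*√J (h(J) = √(2*J) = √2*√J)
f = -19 (f = -16 - 3 = -19)
w(g) = 4*(24 + g)*(g + √2*√g) (w(g) = 4*((g + √2*√g)*(g + 24)) = 4*((g + √2*√g)*(24 + g)) = 4*((24 + g)*(g + √2*√g)) = 4*(24 + g)*(g + √2*√g))
-w(f) = -(4*(-19)² + 96*(-19) + 4*√2*(-19)^(3/2) + 96*√2*√(-19)) = -(4*361 - 1824 + 4*√2*(-19*I*√19) + 96*√2*(I*√19)) = -(1444 - 1824 - 76*I*√38 + 96*I*√38) = -(-380 + 20*I*√38) = 380 - 20*I*√38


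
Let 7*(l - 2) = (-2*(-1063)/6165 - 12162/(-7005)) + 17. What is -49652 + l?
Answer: -1000560629891/20153385 ≈ -49647.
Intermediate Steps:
l = 95242129/20153385 (l = 2 + ((-2*(-1063)/6165 - 12162/(-7005)) + 17)/7 = 2 + ((2126*(1/6165) - 12162*(-1/7005)) + 17)/7 = 2 + ((2126/6165 + 4054/2335) + 17)/7 = 2 + (5991424/2879055 + 17)/7 = 2 + (1/7)*(54935359/2879055) = 2 + 54935359/20153385 = 95242129/20153385 ≈ 4.7259)
-49652 + l = -49652 + 95242129/20153385 = -1000560629891/20153385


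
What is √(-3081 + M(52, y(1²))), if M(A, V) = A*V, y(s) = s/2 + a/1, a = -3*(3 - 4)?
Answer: I*√2899 ≈ 53.842*I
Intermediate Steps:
a = 3 (a = -3*(-1) = 3)
y(s) = 3 + s/2 (y(s) = s/2 + 3/1 = s*(½) + 3*1 = s/2 + 3 = 3 + s/2)
√(-3081 + M(52, y(1²))) = √(-3081 + 52*(3 + (½)*1²)) = √(-3081 + 52*(3 + (½)*1)) = √(-3081 + 52*(3 + ½)) = √(-3081 + 52*(7/2)) = √(-3081 + 182) = √(-2899) = I*√2899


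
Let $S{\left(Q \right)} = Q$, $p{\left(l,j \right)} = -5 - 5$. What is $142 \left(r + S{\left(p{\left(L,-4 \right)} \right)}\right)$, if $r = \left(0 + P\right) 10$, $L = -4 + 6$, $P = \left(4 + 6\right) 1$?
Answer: $12780$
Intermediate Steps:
$P = 10$ ($P = 10 \cdot 1 = 10$)
$L = 2$
$p{\left(l,j \right)} = -10$ ($p{\left(l,j \right)} = -5 - 5 = -10$)
$r = 100$ ($r = \left(0 + 10\right) 10 = 10 \cdot 10 = 100$)
$142 \left(r + S{\left(p{\left(L,-4 \right)} \right)}\right) = 142 \left(100 - 10\right) = 142 \cdot 90 = 12780$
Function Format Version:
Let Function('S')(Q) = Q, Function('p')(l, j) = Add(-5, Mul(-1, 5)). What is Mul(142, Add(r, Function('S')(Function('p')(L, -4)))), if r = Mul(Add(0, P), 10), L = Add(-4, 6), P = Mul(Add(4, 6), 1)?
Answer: 12780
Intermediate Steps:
P = 10 (P = Mul(10, 1) = 10)
L = 2
Function('p')(l, j) = -10 (Function('p')(l, j) = Add(-5, -5) = -10)
r = 100 (r = Mul(Add(0, 10), 10) = Mul(10, 10) = 100)
Mul(142, Add(r, Function('S')(Function('p')(L, -4)))) = Mul(142, Add(100, -10)) = Mul(142, 90) = 12780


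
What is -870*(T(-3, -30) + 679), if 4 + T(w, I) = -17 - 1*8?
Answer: -565500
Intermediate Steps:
T(w, I) = -29 (T(w, I) = -4 + (-17 - 1*8) = -4 + (-17 - 8) = -4 - 25 = -29)
-870*(T(-3, -30) + 679) = -870*(-29 + 679) = -870*650 = -565500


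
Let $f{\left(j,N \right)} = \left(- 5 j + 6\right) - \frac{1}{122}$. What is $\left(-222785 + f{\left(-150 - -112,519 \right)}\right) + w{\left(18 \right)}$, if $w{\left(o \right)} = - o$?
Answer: $- \frac{27158055}{122} \approx -2.2261 \cdot 10^{5}$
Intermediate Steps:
$f{\left(j,N \right)} = \frac{731}{122} - 5 j$ ($f{\left(j,N \right)} = \left(6 - 5 j\right) - \frac{1}{122} = \frac{731}{122} - 5 j$)
$\left(-222785 + f{\left(-150 - -112,519 \right)}\right) + w{\left(18 \right)} = \left(-222785 - \left(- \frac{731}{122} + 5 \left(-150 - -112\right)\right)\right) - 18 = \left(-222785 - \left(- \frac{731}{122} + 5 \left(-150 + 112\right)\right)\right) - 18 = \left(-222785 + \left(\frac{731}{122} - -190\right)\right) - 18 = \left(-222785 + \left(\frac{731}{122} + 190\right)\right) - 18 = \left(-222785 + \frac{23911}{122}\right) - 18 = - \frac{27155859}{122} - 18 = - \frac{27158055}{122}$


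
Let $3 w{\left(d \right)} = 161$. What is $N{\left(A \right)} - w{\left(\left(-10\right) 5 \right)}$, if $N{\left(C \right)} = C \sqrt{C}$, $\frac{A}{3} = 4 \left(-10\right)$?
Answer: $- \frac{161}{3} - 240 i \sqrt{30} \approx -53.667 - 1314.5 i$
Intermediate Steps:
$w{\left(d \right)} = \frac{161}{3}$ ($w{\left(d \right)} = \frac{1}{3} \cdot 161 = \frac{161}{3}$)
$A = -120$ ($A = 3 \cdot 4 \left(-10\right) = 3 \left(-40\right) = -120$)
$N{\left(C \right)} = C^{\frac{3}{2}}$
$N{\left(A \right)} - w{\left(\left(-10\right) 5 \right)} = \left(-120\right)^{\frac{3}{2}} - \frac{161}{3} = - 240 i \sqrt{30} - \frac{161}{3} = - \frac{161}{3} - 240 i \sqrt{30}$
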